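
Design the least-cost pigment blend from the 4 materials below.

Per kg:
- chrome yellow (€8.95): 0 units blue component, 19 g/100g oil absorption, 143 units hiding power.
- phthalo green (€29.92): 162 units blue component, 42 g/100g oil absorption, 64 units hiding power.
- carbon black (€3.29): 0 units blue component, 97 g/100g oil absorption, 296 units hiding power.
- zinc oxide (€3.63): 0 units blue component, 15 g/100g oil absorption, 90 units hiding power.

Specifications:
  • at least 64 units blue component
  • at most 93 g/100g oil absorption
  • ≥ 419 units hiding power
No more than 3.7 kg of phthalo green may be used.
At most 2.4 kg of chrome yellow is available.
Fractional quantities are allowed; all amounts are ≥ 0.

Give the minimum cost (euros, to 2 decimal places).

€25.74

This is a linear program. Let x1 = kg of chrome yellow, x2 = kg of phthalo green, x3 = kg of carbon black, x4 = kg of zinc oxide.
min 8.95x1 + 29.92x2 + 3.29x3 + 3.63x4 with:
  162x2 ≥ 64   (blue component)
  19x1 + 42x2 + 97x3 + 15x4 ≤ 93   (oil absorption)
  143x1 + 64x2 + 296x3 + 90x4 ≥ 419   (hiding power)
  x2 ≤ 3.7
  x1 ≤ 2.4
  x1, x2, x3, x4 ≥ 0.
At the optimum only phthalo green, carbon black, zinc oxide are positive (chrome yellow = 0). There the blue component, oil absorption, hiding power constraints are tight.
Optimal quantities: phthalo green = 0.3951 kg, carbon black = 0.2263 kg, zinc oxide = 3.63 kg.
Total cost: 29.92·0.3951 + 3.29·0.2263 + 3.63·3.63 = 25.7428.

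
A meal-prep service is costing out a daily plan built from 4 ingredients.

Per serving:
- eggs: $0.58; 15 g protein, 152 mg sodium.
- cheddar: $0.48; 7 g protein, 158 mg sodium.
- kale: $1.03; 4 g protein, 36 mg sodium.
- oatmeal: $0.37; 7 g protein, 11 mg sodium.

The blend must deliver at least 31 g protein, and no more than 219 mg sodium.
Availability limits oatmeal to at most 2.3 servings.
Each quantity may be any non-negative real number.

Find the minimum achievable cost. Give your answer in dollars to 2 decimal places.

$1.36

Set it up as a linear program. Let x1 = servings of eggs, x2 = servings of cheddar, x3 = servings of kale, x4 = servings of oatmeal.
Minimize 0.58x1 + 0.48x2 + 1.03x3 + 0.37x4 with:
  15x1 + 7x2 + 4x3 + 7x4 ≥ 31   (protein)
  152x1 + 158x2 + 36x3 + 11x4 ≤ 219   (sodium)
  x4 ≤ 2.3
  x1, x2, x3, x4 ≥ 0.
The cheapest feasible vertex uses only eggs, oatmeal; cheddar, kale are not used. The protein and sodium requirements are met with equality.
Optimal quantities: eggs = 1.326 servings, oatmeal = 1.587 servings.
Cost = 0.58·1.326 + 0.37·1.587 = 1.3563.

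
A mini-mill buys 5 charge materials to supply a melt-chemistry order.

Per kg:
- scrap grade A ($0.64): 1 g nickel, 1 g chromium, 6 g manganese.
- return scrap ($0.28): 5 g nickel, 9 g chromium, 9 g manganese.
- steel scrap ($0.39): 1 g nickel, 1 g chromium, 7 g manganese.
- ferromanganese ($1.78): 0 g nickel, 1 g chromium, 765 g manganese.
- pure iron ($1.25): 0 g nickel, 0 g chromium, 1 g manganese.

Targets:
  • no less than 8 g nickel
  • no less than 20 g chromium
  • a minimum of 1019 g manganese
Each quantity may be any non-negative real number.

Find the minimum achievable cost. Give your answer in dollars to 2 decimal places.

$2.91

Let x1 = kg of scrap grade A, x2 = kg of return scrap, x3 = kg of steel scrap, x4 = kg of ferromanganese, x5 = kg of pure iron.
min 0.64x1 + 0.28x2 + 0.39x3 + 1.78x4 + 1.25x5 subject to:
  1x1 + 5x2 + 1x3 ≥ 8   (nickel)
  1x1 + 9x2 + 1x3 + 1x4 ≥ 20   (chromium)
  6x1 + 9x2 + 7x3 + 765x4 + 1x5 ≥ 1019   (manganese)
  x1, x2, x3, x4, x5 ≥ 0.
The minimum-cost mix takes nothing from scrap grade A, steel scrap, pure iron — only return scrap, ferromanganese. There the chromium and manganese constraints are tight.
Optimal quantities: return scrap = 2.077 kg, ferromanganese = 1.308 kg.
Hence cost = 0.28·2.077 + 1.78·1.308 = $2.9098.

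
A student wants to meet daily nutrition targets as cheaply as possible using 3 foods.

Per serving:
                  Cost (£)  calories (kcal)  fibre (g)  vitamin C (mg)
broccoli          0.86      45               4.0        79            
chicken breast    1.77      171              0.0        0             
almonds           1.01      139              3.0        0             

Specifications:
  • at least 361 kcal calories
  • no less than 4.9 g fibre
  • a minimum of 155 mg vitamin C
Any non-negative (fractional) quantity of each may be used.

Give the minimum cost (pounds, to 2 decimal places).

£3.67

Let x1 = servings of broccoli, x2 = servings of chicken breast, x3 = servings of almonds.
Minimize 0.86x1 + 1.77x2 + 1.01x3 s.t.:
  45x1 + 171x2 + 139x3 ≥ 361   (calories)
  4x1 + 3x3 ≥ 4.9   (fibre)
  79x1 ≥ 155   (vitamin C)
  x1, x2, x3 ≥ 0.
The cheapest feasible vertex uses only broccoli, almonds; chicken breast is not used. The calories and vitamin C requirements are met with equality.
Optimal quantities: broccoli = 1.962 servings, almonds = 1.962 servings.
Total cost: 0.86·1.962 + 1.01·1.962 = 3.6689.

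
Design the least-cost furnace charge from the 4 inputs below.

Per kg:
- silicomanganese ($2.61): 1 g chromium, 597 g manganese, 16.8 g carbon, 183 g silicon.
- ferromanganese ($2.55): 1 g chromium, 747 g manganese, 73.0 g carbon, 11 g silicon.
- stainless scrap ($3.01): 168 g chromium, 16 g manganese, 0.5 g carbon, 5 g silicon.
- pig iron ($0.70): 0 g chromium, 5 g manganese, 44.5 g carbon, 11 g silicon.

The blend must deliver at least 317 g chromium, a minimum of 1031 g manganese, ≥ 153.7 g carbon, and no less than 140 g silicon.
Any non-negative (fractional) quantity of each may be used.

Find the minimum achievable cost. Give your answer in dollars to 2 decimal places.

$10.60

Treat it as an LP. Let x1 = kg of silicomanganese, x2 = kg of ferromanganese, x3 = kg of stainless scrap, x4 = kg of pig iron.
Minimize 2.61x1 + 2.55x2 + 3.01x3 + 0.7x4 with:
  1x1 + 1x2 + 168x3 ≥ 317   (chromium)
  597x1 + 747x2 + 16x3 + 5x4 ≥ 1031   (manganese)
  16.8x1 + 73x2 + 0.5x3 + 44.5x4 ≥ 153.7   (carbon)
  183x1 + 11x2 + 5x3 + 11x4 ≥ 140   (silicon)
  x1, x2, x3, x4 ≥ 0.
All 4 inputs are positive at the optimum. Binding constraints: chromium, manganese, carbon, silicon.
Solving gives x1 = 0.554, x2 = 0.8853, x3 = 1.878, x4 = 1.771.
Cost = 2.61·0.554 + 2.55·0.8853 + 3.01·1.878 + 0.7·1.771 = 10.5959.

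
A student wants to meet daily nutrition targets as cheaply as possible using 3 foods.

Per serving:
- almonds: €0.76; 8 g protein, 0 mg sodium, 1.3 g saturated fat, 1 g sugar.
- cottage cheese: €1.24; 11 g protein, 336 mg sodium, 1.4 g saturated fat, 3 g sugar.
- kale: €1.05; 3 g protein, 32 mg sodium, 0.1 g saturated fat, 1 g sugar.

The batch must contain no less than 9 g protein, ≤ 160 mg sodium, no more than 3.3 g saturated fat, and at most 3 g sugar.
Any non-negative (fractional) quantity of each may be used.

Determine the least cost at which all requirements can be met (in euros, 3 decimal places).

€0.855

Treat it as an LP. Let x1 = servings of almonds, x2 = servings of cottage cheese, x3 = servings of kale.
Minimize 0.76x1 + 1.24x2 + 1.05x3 s.t.:
  8x1 + 11x2 + 3x3 ≥ 9   (protein)
  336x2 + 32x3 ≤ 160   (sodium)
  1.3x1 + 1.4x2 + 0.1x3 ≤ 3.3   (saturated fat)
  1x1 + 3x2 + 1x3 ≤ 3   (sugar)
  x1, x2, x3 ≥ 0.
The optimal basis is {almonds}; cottage cheese, kale drop out. There the protein constraint is tight.
Optimal quantities: almonds = 1.125 servings.
Cost = 0.76·1.125 = 0.85500.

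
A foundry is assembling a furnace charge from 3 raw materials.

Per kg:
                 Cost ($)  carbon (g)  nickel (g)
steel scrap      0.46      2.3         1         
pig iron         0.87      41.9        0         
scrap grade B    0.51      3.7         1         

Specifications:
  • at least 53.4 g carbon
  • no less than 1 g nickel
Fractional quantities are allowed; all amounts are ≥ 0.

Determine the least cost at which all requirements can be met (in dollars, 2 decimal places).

$1.52

Set it up as a linear program. Let x1 = kg of steel scrap, x2 = kg of pig iron, x3 = kg of scrap grade B.
min 0.46x1 + 0.87x2 + 0.51x3 s.t.:
  2.3x1 + 41.9x2 + 3.7x3 ≥ 53.4   (carbon)
  1x1 + 1x3 ≥ 1   (nickel)
  x1, x2, x3 ≥ 0.
The minimum-cost mix takes nothing from scrap grade B — only steel scrap, pig iron. There the carbon and nickel constraints are tight.
Optimal quantities: steel scrap = 1 kg, pig iron = 1.22 kg.
Cost = 0.46·1 + 0.87·1.22 = 1.5214.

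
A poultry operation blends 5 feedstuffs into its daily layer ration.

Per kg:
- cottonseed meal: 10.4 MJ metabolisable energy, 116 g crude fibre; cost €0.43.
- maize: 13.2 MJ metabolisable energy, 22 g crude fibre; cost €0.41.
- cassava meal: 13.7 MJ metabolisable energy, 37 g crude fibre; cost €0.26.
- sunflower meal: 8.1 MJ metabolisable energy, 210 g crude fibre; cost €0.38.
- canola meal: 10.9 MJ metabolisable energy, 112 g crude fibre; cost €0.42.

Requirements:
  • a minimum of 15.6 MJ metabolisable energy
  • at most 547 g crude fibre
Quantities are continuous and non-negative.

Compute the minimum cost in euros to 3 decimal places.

€0.296

Treat it as an LP. Let x1 = kg of cottonseed meal, x2 = kg of maize, x3 = kg of cassava meal, x4 = kg of sunflower meal, x5 = kg of canola meal.
min 0.43x1 + 0.41x2 + 0.26x3 + 0.38x4 + 0.42x5 with:
  10.4x1 + 13.2x2 + 13.7x3 + 8.1x4 + 10.9x5 ≥ 15.6   (metabolisable energy)
  116x1 + 22x2 + 37x3 + 210x4 + 112x5 ≤ 547   (crude fibre)
  x1, x2, x3, x4, x5 ≥ 0.
At the optimum only cassava meal is positive (cottonseed meal, maize, sunflower meal, canola meal = 0). Binding constraint: metabolisable energy.
That vertex is x3 = 1.139.
Cost = 0.26·1.139 = 0.29614.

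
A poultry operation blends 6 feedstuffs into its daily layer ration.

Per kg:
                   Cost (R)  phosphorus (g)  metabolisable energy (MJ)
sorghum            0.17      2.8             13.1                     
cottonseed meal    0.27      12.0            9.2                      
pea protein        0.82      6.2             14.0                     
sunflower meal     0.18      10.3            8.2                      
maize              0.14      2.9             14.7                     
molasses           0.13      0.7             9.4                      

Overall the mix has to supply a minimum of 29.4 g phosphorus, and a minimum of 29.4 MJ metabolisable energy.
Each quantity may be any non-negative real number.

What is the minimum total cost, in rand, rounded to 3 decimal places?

Let x1 = kg of sorghum, x2 = kg of cottonseed meal, x3 = kg of pea protein, x4 = kg of sunflower meal, x5 = kg of maize, x6 = kg of molasses.
Minimise 0.17x1 + 0.27x2 + 0.82x3 + 0.18x4 + 0.14x5 + 0.13x6 with:
  2.8x1 + 12x2 + 6.2x3 + 10.3x4 + 2.9x5 + 0.7x6 ≥ 29.4   (phosphorus)
  13.1x1 + 9.2x2 + 14x3 + 8.2x4 + 14.7x5 + 9.4x6 ≥ 29.4   (metabolisable energy)
  x1, x2, x3, x4, x5, x6 ≥ 0.
The optimal basis is {sunflower meal, maize}; sorghum, cottonseed meal, pea protein, molasses drop out. Binding constraints: phosphorus and metabolisable energy.
So sunflower meal = 2.718 kg, maize = 0.4837 kg.
Cost = 0.18·2.718 + 0.14·0.4837 = 0.55696.

R0.557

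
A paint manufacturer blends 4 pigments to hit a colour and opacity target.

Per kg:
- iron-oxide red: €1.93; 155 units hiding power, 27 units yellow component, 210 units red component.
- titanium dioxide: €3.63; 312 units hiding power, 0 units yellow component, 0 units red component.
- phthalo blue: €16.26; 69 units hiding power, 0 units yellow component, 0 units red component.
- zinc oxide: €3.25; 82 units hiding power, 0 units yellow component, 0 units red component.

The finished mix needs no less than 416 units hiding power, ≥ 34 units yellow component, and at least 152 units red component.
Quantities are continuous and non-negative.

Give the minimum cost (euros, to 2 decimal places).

€5.00

This is a linear program. Let x1 = kg of iron-oxide red, x2 = kg of titanium dioxide, x3 = kg of phthalo blue, x4 = kg of zinc oxide.
min 1.93x1 + 3.63x2 + 16.26x3 + 3.25x4 subject to:
  155x1 + 312x2 + 69x3 + 82x4 ≥ 416   (hiding power)
  27x1 ≥ 34   (yellow component)
  210x1 ≥ 152   (red component)
  x1, x2, x3, x4 ≥ 0.
The cheapest feasible vertex uses only iron-oxide red, titanium dioxide; phthalo blue, zinc oxide are not used. Binding constraints: hiding power and yellow component.
So iron-oxide red = 1.259 kg, titanium dioxide = 0.7077 kg.
Objective = 1.93·1.259 + 3.63·0.7077 = 4.9988.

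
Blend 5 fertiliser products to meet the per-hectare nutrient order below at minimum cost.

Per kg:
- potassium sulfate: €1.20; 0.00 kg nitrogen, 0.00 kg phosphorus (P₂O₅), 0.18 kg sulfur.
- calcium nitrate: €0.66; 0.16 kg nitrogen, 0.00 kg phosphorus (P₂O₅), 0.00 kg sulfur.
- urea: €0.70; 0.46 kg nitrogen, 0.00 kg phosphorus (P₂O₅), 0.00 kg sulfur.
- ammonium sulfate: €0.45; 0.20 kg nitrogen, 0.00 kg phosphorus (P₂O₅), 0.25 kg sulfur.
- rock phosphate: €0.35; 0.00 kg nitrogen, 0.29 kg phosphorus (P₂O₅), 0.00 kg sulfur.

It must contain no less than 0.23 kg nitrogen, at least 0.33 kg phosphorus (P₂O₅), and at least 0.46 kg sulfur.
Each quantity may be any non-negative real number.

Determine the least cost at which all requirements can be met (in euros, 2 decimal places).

€1.23

Let x1 = kg of potassium sulfate, x2 = kg of calcium nitrate, x3 = kg of urea, x4 = kg of ammonium sulfate, x5 = kg of rock phosphate.
Minimise 1.2x1 + 0.66x2 + 0.7x3 + 0.45x4 + 0.35x5 subject to:
  0.16x2 + 0.46x3 + 0.2x4 ≥ 0.23   (nitrogen)
  0.29x5 ≥ 0.33   (phosphorus (P₂O₅))
  0.18x1 + 0.25x4 ≥ 0.46   (sulfur)
  x1, x2, x3, x4, x5 ≥ 0.
The optimal basis is {ammonium sulfate, rock phosphate}; potassium sulfate, calcium nitrate, urea drop out. The phosphorus (P₂O₅) and sulfur requirements are met with equality.
Solving gives x4 = 1.84, x5 = 1.138.
Objective = 0.45·1.84 + 0.35·1.138 = 1.2263.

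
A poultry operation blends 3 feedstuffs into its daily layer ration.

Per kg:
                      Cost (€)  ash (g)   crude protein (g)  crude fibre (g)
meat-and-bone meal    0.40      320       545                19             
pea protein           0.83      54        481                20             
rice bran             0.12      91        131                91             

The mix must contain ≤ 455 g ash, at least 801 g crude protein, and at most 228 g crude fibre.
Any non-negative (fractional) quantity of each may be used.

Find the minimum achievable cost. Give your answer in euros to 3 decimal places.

€0.620

Let x1 = kg of meat-and-bone meal, x2 = kg of pea protein, x3 = kg of rice bran.
Minimise 0.4x1 + 0.83x2 + 0.12x3 subject to:
  320x1 + 54x2 + 91x3 ≤ 455   (ash)
  545x1 + 481x2 + 131x3 ≥ 801   (crude protein)
  19x1 + 20x2 + 91x3 ≤ 228   (crude fibre)
  x1, x2, x3 ≥ 0.
The minimum-cost mix takes nothing from rice bran — only meat-and-bone meal, pea protein. Binding constraints: ash and crude protein.
So meat-and-bone meal = 1.411 kg, pea protein = 0.06703 kg.
Objective = 0.4·1.411 + 0.83·0.06703 = 0.62003.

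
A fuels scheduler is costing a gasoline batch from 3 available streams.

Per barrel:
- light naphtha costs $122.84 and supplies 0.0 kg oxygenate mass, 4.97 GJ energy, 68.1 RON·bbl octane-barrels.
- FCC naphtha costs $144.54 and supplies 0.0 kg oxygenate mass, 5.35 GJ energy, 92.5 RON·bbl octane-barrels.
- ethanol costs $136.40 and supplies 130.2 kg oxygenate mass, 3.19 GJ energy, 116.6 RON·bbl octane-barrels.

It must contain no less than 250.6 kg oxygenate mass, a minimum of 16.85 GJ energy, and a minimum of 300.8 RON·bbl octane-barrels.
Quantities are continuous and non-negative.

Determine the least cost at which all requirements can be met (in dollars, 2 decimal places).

Set it up as a linear program. Let x1 = barrels of light naphtha, x2 = barrels of FCC naphtha, x3 = barrels of ethanol.
Minimize 122.84x1 + 144.54x2 + 136.4x3 with:
  130.2x3 ≥ 250.6   (oxygenate mass)
  4.97x1 + 5.35x2 + 3.19x3 ≥ 16.85   (energy)
  68.1x1 + 92.5x2 + 116.6x3 ≥ 300.8   (octane-barrels)
  x1, x2, x3 ≥ 0.
At the optimum only light naphtha, ethanol are positive (FCC naphtha = 0). The oxygenate mass and energy requirements are met with equality.
That vertex is x1 = 2.155, x3 = 1.9247.
Objective = 122.84·2.155 + 136.4·1.9247 = 527.2493.

$527.25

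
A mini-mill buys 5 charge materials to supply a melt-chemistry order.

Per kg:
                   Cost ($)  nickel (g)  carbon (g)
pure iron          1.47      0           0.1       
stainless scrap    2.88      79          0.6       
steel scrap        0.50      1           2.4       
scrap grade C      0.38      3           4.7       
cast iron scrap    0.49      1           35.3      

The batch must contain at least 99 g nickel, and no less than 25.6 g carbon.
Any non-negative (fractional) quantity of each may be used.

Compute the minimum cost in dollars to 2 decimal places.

$3.93

Let x1 = kg of pure iron, x2 = kg of stainless scrap, x3 = kg of steel scrap, x4 = kg of scrap grade C, x5 = kg of cast iron scrap.
Minimize 1.47x1 + 2.88x2 + 0.5x3 + 0.38x4 + 0.49x5 subject to:
  79x2 + 1x3 + 3x4 + 1x5 ≥ 99   (nickel)
  0.1x1 + 0.6x2 + 2.4x3 + 4.7x4 + 35.3x5 ≥ 25.6   (carbon)
  x1, x2, x3, x4, x5 ≥ 0.
The minimum-cost mix takes nothing from pure iron, steel scrap, scrap grade C — only stainless scrap, cast iron scrap. The nickel and carbon requirements are met with equality.
Optimal quantities: stainless scrap = 1.244 kg, cast iron scrap = 0.7041 kg.
Objective = 2.88·1.244 + 0.49·0.7041 = 3.9277.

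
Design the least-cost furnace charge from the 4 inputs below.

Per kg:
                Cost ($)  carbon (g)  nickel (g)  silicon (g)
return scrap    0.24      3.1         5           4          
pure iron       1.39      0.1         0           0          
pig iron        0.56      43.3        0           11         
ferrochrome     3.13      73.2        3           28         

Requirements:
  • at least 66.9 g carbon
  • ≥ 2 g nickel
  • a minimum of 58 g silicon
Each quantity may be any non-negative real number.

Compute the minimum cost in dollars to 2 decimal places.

Let x1 = kg of return scrap, x2 = kg of pure iron, x3 = kg of pig iron, x4 = kg of ferrochrome.
Minimise 0.24x1 + 1.39x2 + 0.56x3 + 3.13x4 subject to:
  3.1x1 + 0.1x2 + 43.3x3 + 73.2x4 ≥ 66.9   (carbon)
  5x1 + 3x4 ≥ 2   (nickel)
  4x1 + 11x3 + 28x4 ≥ 58   (silicon)
  x1, x2, x3, x4 ≥ 0.
The optimal basis is {return scrap, pig iron}; pure iron, ferrochrome drop out. The nickel and silicon requirements are met with equality.
So return scrap = 0.4 kg, pig iron = 5.127 kg.
Total cost: 0.24·0.4 + 0.56·5.127 = 2.9671.

$2.97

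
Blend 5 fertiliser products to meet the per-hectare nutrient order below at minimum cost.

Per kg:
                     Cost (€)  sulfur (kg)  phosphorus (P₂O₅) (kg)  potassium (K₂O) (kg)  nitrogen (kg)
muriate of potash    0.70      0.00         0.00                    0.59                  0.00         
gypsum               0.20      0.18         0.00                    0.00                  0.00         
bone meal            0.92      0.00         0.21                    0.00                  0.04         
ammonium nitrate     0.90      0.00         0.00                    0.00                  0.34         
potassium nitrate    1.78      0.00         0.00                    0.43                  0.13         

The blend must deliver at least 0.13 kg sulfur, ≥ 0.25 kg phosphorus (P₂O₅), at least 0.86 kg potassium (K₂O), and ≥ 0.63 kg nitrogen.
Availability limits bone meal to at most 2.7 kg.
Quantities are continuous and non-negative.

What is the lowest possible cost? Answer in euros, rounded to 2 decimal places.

Treat it as an LP. Let x1 = kg of muriate of potash, x2 = kg of gypsum, x3 = kg of bone meal, x4 = kg of ammonium nitrate, x5 = kg of potassium nitrate.
Minimize 0.7x1 + 0.2x2 + 0.92x3 + 0.9x4 + 1.78x5 s.t.:
  0.18x2 ≥ 0.13   (sulfur)
  0.21x3 ≥ 0.25   (phosphorus (P₂O₅))
  0.59x1 + 0.43x5 ≥ 0.86   (potassium (K₂O))
  0.04x3 + 0.34x4 + 0.13x5 ≥ 0.63   (nitrogen)
  x3 ≤ 2.7
  x1, x2, x3, x4, x5 ≥ 0.
At the optimum only muriate of potash, gypsum, bone meal, ammonium nitrate are positive (potassium nitrate = 0). The sulfur, phosphorus (P₂O₅), potassium (K₂O), nitrogen requirements are met with equality.
So muriate of potash = 1.458 kg, gypsum = 0.7222 kg, bone meal = 1.19 kg, ammonium nitrate = 1.713 kg.
Total cost: 0.7·1.458 + 0.2·0.7222 + 0.92·1.19 + 0.9·1.713 = 3.8015.

€3.80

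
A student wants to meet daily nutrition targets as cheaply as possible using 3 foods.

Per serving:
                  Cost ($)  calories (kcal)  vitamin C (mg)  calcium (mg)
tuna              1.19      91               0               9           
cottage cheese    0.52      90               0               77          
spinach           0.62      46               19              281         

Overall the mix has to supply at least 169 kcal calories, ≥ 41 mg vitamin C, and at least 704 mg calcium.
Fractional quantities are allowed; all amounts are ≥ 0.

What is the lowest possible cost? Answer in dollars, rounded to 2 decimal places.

This is a linear program. Let x1 = servings of tuna, x2 = servings of cottage cheese, x3 = servings of spinach.
Minimise 1.19x1 + 0.52x2 + 0.62x3 with:
  91x1 + 90x2 + 46x3 ≥ 169   (calories)
  19x3 ≥ 41   (vitamin C)
  9x1 + 77x2 + 281x3 ≥ 704   (calcium)
  x1, x2, x3 ≥ 0.
At the optimum only cottage cheese, spinach are positive (tuna = 0). There the calories and calcium constraints are tight.
So cottage cheese = 0.6945 servings, spinach = 2.315 servings.
Hence cost = 0.52·0.6945 + 0.62·2.315 = $1.7964.

$1.80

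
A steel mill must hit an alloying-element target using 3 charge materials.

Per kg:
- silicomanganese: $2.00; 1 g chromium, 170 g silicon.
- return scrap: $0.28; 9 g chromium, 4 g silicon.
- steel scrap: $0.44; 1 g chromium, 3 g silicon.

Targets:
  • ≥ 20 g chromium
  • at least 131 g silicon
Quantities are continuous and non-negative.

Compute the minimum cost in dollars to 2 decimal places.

$2.04

Treat it as an LP. Let x1 = kg of silicomanganese, x2 = kg of return scrap, x3 = kg of steel scrap.
Minimise 2x1 + 0.28x2 + 0.44x3 with:
  1x1 + 9x2 + 1x3 ≥ 20   (chromium)
  170x1 + 4x2 + 3x3 ≥ 131   (silicon)
  x1, x2, x3 ≥ 0.
The optimal basis is {silicomanganese, return scrap}; steel scrap drops out. The chromium and silicon requirements are met with equality.
Optimal quantities: silicomanganese = 0.7202 kg, return scrap = 2.142 kg.
Total cost: 2·0.7202 + 0.28·2.142 = 2.0402.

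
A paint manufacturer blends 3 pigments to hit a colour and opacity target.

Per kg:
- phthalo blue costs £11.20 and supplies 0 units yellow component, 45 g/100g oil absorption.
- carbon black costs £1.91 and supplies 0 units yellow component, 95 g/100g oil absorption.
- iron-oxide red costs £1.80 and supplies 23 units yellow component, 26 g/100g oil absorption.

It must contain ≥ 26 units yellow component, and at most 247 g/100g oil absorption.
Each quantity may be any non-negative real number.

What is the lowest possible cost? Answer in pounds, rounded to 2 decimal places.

Let x1 = kg of phthalo blue, x2 = kg of carbon black, x3 = kg of iron-oxide red.
Minimise 11.2x1 + 1.91x2 + 1.8x3 s.t.:
  23x3 ≥ 26   (yellow component)
  45x1 + 95x2 + 26x3 ≤ 247   (oil absorption)
  x1, x2, x3 ≥ 0.
At the optimum only iron-oxide red is positive (phthalo blue, carbon black = 0). The yellow component requirement is met with equality.
Solving gives x3 = 1.13.
Total cost: 1.8·1.13 = 2.0340.

£2.03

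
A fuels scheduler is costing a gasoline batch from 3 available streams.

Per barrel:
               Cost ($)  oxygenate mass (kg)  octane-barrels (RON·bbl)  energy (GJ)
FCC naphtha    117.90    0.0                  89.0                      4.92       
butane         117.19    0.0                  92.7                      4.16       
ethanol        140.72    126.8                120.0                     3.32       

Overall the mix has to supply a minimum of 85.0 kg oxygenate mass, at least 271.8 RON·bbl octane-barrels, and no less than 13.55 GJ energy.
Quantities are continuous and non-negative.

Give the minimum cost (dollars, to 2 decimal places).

$365.70

Let x1 = barrels of FCC naphtha, x2 = barrels of butane, x3 = barrels of ethanol.
min 117.9x1 + 117.19x2 + 140.72x3 subject to:
  126.8x3 ≥ 85   (oxygenate mass)
  89x1 + 92.7x2 + 120x3 ≥ 271.8   (octane-barrels)
  4.92x1 + 4.16x2 + 3.32x3 ≥ 13.55   (energy)
  x1, x2, x3 ≥ 0.
The cheapest feasible vertex uses only FCC naphtha, ethanol; butane is not used. The oxygenate mass and energy requirements are met with equality.
Optimal quantities: FCC naphtha = 2.3017 barrels, ethanol = 0.67035 barrels.
Objective = 117.9·2.3017 + 140.72·0.67035 = 365.7021.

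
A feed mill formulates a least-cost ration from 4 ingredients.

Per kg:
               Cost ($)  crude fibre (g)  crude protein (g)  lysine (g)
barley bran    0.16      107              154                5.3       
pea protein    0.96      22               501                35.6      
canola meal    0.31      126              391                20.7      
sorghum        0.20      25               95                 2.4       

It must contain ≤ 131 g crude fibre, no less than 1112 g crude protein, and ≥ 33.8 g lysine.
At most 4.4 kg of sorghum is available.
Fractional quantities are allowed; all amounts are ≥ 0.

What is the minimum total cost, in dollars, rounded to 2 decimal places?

Set it up as a linear program. Let x1 = kg of barley bran, x2 = kg of pea protein, x3 = kg of canola meal, x4 = kg of sorghum.
min 0.16x1 + 0.96x2 + 0.31x3 + 0.2x4 s.t.:
  107x1 + 22x2 + 126x3 + 25x4 ≤ 131   (crude fibre)
  154x1 + 501x2 + 391x3 + 95x4 ≥ 1112   (crude protein)
  5.3x1 + 35.6x2 + 20.7x3 + 2.4x4 ≥ 33.8   (lysine)
  x4 ≤ 4.4
  x1, x2, x3, x4 ≥ 0.
The minimum-cost mix takes nothing from barley bran, sorghum — only pea protein, canola meal. There the crude fibre and crude protein constraints are tight.
Optimal quantities: pea protein = 1.63 kg, canola meal = 0.755 kg.
Total cost: 0.96·1.63 + 0.31·0.755 = 1.7989.

$1.80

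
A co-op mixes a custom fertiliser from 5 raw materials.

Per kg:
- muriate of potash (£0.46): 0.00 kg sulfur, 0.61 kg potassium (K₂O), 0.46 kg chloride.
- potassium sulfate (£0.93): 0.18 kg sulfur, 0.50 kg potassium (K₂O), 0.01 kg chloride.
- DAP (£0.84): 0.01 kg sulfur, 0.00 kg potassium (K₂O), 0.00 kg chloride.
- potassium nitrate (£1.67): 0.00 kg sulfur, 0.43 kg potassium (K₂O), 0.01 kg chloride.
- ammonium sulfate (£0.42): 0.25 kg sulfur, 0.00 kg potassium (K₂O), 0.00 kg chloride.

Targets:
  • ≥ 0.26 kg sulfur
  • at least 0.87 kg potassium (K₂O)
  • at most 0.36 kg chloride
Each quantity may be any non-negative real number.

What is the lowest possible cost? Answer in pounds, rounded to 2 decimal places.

£1.29

Treat it as an LP. Let x1 = kg of muriate of potash, x2 = kg of potassium sulfate, x3 = kg of DAP, x4 = kg of potassium nitrate, x5 = kg of ammonium sulfate.
Minimise 0.46x1 + 0.93x2 + 0.84x3 + 1.67x4 + 0.42x5 subject to:
  0.18x2 + 0.01x3 + 0.25x5 ≥ 0.26   (sulfur)
  0.61x1 + 0.5x2 + 0.43x4 ≥ 0.87   (potassium (K₂O))
  0.46x1 + 0.01x2 + 0.01x4 ≤ 0.36   (chloride)
  x1, x2, x3, x4, x5 ≥ 0.
The cheapest feasible vertex uses only muriate of potash, potassium sulfate, ammonium sulfate; DAP, potassium nitrate are not used. The sulfur, potassium (K₂O), chloride requirements are met with equality.
So muriate of potash = 0.7651 kg, potassium sulfate = 0.8066 kg, ammonium sulfate = 0.4592 kg.
Hence cost = 0.46·0.7651 + 0.93·0.8066 + 0.42·0.4592 = £1.2949.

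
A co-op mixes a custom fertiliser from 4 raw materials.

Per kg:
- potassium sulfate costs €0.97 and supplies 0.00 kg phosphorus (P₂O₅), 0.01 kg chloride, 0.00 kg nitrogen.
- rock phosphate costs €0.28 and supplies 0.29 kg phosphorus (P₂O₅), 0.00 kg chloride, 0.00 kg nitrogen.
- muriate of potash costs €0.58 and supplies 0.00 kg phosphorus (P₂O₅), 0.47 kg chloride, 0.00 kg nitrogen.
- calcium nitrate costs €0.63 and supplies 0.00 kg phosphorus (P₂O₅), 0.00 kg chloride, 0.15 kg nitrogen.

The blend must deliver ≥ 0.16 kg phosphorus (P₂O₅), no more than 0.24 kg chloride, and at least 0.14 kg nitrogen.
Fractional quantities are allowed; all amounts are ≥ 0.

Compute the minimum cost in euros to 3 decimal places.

€0.742

Let x1 = kg of potassium sulfate, x2 = kg of rock phosphate, x3 = kg of muriate of potash, x4 = kg of calcium nitrate.
Minimize 0.97x1 + 0.28x2 + 0.58x3 + 0.63x4 with:
  0.29x2 ≥ 0.16   (phosphorus (P₂O₅))
  0.01x1 + 0.47x3 ≤ 0.24   (chloride)
  0.15x4 ≥ 0.14   (nitrogen)
  x1, x2, x3, x4 ≥ 0.
The optimal basis is {rock phosphate, calcium nitrate}; potassium sulfate, muriate of potash drop out. The phosphorus (P₂O₅) and nitrogen requirements are met with equality.
That vertex is x2 = 0.5517, x4 = 0.9333.
Hence cost = 0.28·0.5517 + 0.63·0.9333 = €0.74246.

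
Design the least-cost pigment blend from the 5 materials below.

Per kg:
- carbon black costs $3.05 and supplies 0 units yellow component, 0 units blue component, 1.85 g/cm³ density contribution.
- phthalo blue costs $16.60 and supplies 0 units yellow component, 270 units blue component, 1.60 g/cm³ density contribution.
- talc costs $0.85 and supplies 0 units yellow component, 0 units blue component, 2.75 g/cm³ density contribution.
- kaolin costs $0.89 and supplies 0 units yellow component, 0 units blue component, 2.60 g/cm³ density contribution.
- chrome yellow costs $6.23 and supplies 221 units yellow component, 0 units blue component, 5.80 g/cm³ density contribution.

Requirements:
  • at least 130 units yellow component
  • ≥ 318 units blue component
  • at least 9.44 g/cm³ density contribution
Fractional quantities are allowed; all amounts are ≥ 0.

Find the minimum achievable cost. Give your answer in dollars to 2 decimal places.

$24.50

Set it up as a linear program. Let x1 = kg of carbon black, x2 = kg of phthalo blue, x3 = kg of talc, x4 = kg of kaolin, x5 = kg of chrome yellow.
min 3.05x1 + 16.6x2 + 0.85x3 + 0.89x4 + 6.23x5 s.t.:
  221x5 ≥ 130   (yellow component)
  270x2 ≥ 318   (blue component)
  1.85x1 + 1.6x2 + 2.75x3 + 2.6x4 + 5.8x5 ≥ 9.44   (density contribution)
  x1, x2, x3, x4, x5 ≥ 0.
At the optimum only phthalo blue, talc, chrome yellow are positive (carbon black, kaolin = 0). Binding constraints: yellow component, blue component, density contribution.
Optimal quantities: phthalo blue = 1.178 kg, talc = 1.507 kg, chrome yellow = 0.5882 kg.
Hence cost = 16.6·1.178 + 0.85·1.507 + 6.23·0.5882 = $24.5002.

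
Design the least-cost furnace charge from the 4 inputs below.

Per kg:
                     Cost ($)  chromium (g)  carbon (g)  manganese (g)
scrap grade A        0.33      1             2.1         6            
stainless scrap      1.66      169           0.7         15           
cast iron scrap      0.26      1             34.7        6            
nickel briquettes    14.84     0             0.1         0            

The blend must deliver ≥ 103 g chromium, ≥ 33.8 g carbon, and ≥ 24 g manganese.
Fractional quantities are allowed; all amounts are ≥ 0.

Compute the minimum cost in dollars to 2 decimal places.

$1.64

Treat it as an LP. Let x1 = kg of scrap grade A, x2 = kg of stainless scrap, x3 = kg of cast iron scrap, x4 = kg of nickel briquettes.
Minimise 0.33x1 + 1.66x2 + 0.26x3 + 14.84x4 s.t.:
  1x1 + 169x2 + 1x3 ≥ 103   (chromium)
  2.1x1 + 0.7x2 + 34.7x3 + 0.1x4 ≥ 33.8   (carbon)
  6x1 + 15x2 + 6x3 ≥ 24   (manganese)
  x1, x2, x3, x4 ≥ 0.
The minimum-cost mix takes nothing from scrap grade A, nickel briquettes — only stainless scrap, cast iron scrap. There the chromium and manganese constraints are tight.
Solving gives x2 = 0.5946, x3 = 2.514.
Hence cost = 1.66·0.5946 + 0.26·2.514 = $1.6407.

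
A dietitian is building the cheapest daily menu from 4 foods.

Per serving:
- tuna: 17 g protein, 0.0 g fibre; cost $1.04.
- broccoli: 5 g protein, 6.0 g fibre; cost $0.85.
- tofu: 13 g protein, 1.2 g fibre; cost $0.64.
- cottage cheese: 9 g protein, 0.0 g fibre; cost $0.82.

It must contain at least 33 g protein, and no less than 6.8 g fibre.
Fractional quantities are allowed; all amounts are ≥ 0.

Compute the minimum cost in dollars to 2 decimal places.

This is a linear program. Let x1 = servings of tuna, x2 = servings of broccoli, x3 = servings of tofu, x4 = servings of cottage cheese.
Minimize 1.04x1 + 0.85x2 + 0.64x3 + 0.82x4 subject to:
  17x1 + 5x2 + 13x3 + 9x4 ≥ 33   (protein)
  6x2 + 1.2x3 ≥ 6.8   (fibre)
  x1, x2, x3, x4 ≥ 0.
The minimum-cost mix takes nothing from tuna, cottage cheese — only broccoli, tofu. The protein and fibre requirements are met with equality.
That vertex is x2 = 0.6778, x3 = 2.278.
Cost = 0.85·0.6778 + 0.64·2.278 = 2.0341.

$2.03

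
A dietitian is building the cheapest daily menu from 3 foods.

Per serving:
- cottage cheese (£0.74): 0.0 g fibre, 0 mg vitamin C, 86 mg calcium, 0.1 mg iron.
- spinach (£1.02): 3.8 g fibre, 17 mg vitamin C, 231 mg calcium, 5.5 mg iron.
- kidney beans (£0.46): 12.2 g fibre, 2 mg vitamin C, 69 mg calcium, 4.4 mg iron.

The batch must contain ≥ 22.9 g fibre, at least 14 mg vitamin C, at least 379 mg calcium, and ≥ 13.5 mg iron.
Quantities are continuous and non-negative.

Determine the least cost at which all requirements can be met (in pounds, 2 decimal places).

This is a linear program. Let x1 = servings of cottage cheese, x2 = servings of spinach, x3 = servings of kidney beans.
Minimize 0.74x1 + 1.02x2 + 0.46x3 s.t.:
  3.8x2 + 12.2x3 ≥ 22.9   (fibre)
  17x2 + 2x3 ≥ 14   (vitamin C)
  86x1 + 231x2 + 69x3 ≥ 379   (calcium)
  0.1x1 + 5.5x2 + 4.4x3 ≥ 13.5   (iron)
  x1, x2, x3 ≥ 0.
The minimum-cost mix takes nothing from cottage cheese — only spinach, kidney beans. There the calcium and iron constraints are tight.
That vertex is x2 = 1.156, x3 = 1.623.
Cost = 1.02·1.156 + 0.46·1.623 = 1.9257.

£1.93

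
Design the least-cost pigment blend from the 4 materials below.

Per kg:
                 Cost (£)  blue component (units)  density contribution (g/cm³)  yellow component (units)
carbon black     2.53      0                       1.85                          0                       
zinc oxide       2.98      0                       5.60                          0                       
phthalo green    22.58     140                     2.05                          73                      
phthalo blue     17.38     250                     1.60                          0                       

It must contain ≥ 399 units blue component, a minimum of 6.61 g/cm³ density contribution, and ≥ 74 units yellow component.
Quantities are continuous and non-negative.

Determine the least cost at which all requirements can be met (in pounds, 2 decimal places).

Set it up as a linear program. Let x1 = kg of carbon black, x2 = kg of zinc oxide, x3 = kg of phthalo green, x4 = kg of phthalo blue.
min 2.53x1 + 2.98x2 + 22.58x3 + 17.38x4 subject to:
  140x3 + 250x4 ≥ 399   (blue component)
  1.85x1 + 5.6x2 + 2.05x3 + 1.6x4 ≥ 6.61   (density contribution)
  73x3 ≥ 74   (yellow component)
  x1, x2, x3, x4 ≥ 0.
The minimum-cost mix takes nothing from carbon black — only zinc oxide, phthalo green, phthalo blue. Binding constraints: blue component, density contribution, yellow component.
Optimal quantities: zinc oxide = 0.5155 kg, phthalo green = 1.014 kg, phthalo blue = 1.028 kg.
Cost = 2.98·0.5155 + 22.58·1.014 + 17.38·1.028 = 42.2990.

£42.30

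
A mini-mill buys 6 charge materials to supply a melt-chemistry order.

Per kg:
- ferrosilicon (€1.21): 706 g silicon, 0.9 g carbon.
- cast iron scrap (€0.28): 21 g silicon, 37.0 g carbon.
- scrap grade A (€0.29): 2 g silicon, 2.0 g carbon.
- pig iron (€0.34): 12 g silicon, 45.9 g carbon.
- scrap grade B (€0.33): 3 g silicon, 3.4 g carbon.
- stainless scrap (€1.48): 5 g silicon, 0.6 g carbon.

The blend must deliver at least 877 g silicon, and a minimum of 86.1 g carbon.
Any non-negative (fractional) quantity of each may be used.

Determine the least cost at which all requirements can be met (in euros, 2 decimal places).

Let x1 = kg of ferrosilicon, x2 = kg of cast iron scrap, x3 = kg of scrap grade A, x4 = kg of pig iron, x5 = kg of scrap grade B, x6 = kg of stainless scrap.
min 1.21x1 + 0.28x2 + 0.29x3 + 0.34x4 + 0.33x5 + 1.48x6 s.t.:
  706x1 + 21x2 + 2x3 + 12x4 + 3x5 + 5x6 ≥ 877   (silicon)
  0.9x1 + 37x2 + 2x3 + 45.9x4 + 3.4x5 + 0.6x6 ≥ 86.1   (carbon)
  x1, x2, x3, x4, x5, x6 ≥ 0.
The optimal basis is {ferrosilicon, cast iron scrap}; scrap grade A, pig iron, scrap grade B, stainless scrap drop out. Binding constraints: silicon and carbon.
So ferrosilicon = 1.174 kg, cast iron scrap = 2.298 kg.
Hence cost = 1.21·1.174 + 0.28·2.298 = €2.0640.

€2.06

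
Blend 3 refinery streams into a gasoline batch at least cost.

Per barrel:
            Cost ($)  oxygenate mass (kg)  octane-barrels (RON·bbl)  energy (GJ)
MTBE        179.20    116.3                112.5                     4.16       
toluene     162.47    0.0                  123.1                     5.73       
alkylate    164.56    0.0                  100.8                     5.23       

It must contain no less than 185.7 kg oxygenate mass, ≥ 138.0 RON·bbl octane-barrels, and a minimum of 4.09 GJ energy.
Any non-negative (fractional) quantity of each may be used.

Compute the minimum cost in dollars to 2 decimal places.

$286.13

Treat it as an LP. Let x1 = barrels of MTBE, x2 = barrels of toluene, x3 = barrels of alkylate.
min 179.2x1 + 162.47x2 + 164.56x3 subject to:
  116.3x1 ≥ 185.7   (oxygenate mass)
  112.5x1 + 123.1x2 + 100.8x3 ≥ 138   (octane-barrels)
  4.16x1 + 5.73x2 + 5.23x3 ≥ 4.09   (energy)
  x1, x2, x3 ≥ 0.
At the optimum only MTBE is positive (toluene, alkylate = 0). The oxygenate mass requirement is met with equality.
So MTBE = 1.5967 barrels.
Objective = 179.2·1.5967 = 286.1286.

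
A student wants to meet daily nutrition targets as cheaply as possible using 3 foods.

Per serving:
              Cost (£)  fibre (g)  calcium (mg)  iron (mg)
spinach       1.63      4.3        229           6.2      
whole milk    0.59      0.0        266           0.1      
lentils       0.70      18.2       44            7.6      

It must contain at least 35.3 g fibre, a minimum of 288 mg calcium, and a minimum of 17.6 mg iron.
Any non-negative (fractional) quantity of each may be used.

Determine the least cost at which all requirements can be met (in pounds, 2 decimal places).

This is a linear program. Let x1 = servings of spinach, x2 = servings of whole milk, x3 = servings of lentils.
min 1.63x1 + 0.59x2 + 0.7x3 s.t.:
  4.3x1 + 18.2x3 ≥ 35.3   (fibre)
  229x1 + 266x2 + 44x3 ≥ 288   (calcium)
  6.2x1 + 0.1x2 + 7.6x3 ≥ 17.6   (iron)
  x1, x2, x3 ≥ 0.
The minimum-cost mix takes nothing from spinach — only whole milk, lentils. There the calcium and iron constraints are tight.
Solving gives x2 = 0.7012, x3 = 2.307.
Objective = 0.59·0.7012 + 0.7·2.307 = 2.0286.

£2.03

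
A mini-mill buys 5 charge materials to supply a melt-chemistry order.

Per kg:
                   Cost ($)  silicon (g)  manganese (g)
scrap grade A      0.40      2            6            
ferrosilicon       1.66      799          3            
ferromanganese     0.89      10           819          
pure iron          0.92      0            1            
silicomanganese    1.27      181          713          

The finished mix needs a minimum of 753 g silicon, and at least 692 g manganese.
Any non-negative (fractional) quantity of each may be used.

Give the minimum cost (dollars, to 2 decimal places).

$2.30

Treat it as an LP. Let x1 = kg of scrap grade A, x2 = kg of ferrosilicon, x3 = kg of ferromanganese, x4 = kg of pure iron, x5 = kg of silicomanganese.
Minimize 0.4x1 + 1.66x2 + 0.89x3 + 0.92x4 + 1.27x5 with:
  2x1 + 799x2 + 10x3 + 181x5 ≥ 753   (silicon)
  6x1 + 3x2 + 819x3 + 1x4 + 713x5 ≥ 692   (manganese)
  x1, x2, x3, x4, x5 ≥ 0.
At the optimum only ferrosilicon, ferromanganese are positive (scrap grade A, pure iron, silicomanganese = 0). Binding constraints: silicon and manganese.
Solving gives x2 = 0.9319, x3 = 0.8415.
Objective = 1.66·0.9319 + 0.89·0.8415 = 2.2959.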